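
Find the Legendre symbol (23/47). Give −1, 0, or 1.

-1

Euler's criterion: (23/47) ≡ 23^23 (mod 47).
23^2 ≡ 12 (mod 47)
23^4 ≡ 3 (mod 47)
23^8 ≡ 9 (mod 47)
23^16 ≡ 34 (mod 47)
23^23 = 23^(16+4+2+1) ≡ 46 (mod 47).
Result is 46 ≡ −1, so (23/47) = −1.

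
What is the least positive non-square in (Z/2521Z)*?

(2/2521) = +1, so 2 is a residue.
(3/2521) = +1, so 3 is a residue.
(4/2521) = +1, so 4 is a residue.
(5/2521) = +1, so 5 is a residue.
(6/2521) = +1, so 6 is a residue.
(7/2521) = +1, so 7 is a residue.
(8/2521) = +1, so 8 is a residue.
(9/2521) = +1, so 9 is a residue.
(10/2521) = +1, so 10 is a residue.
(11/2521) = −1, so 11 is the smallest positive non-residue mod 2521.

11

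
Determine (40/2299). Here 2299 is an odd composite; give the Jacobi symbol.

-1

Pull out 2^3: since 2299 ≡ 3 (mod 8), (2/2299) = -1, so (2/2299)^3 = -1.
Reciprocity: 5 ≡ 1 and 2299 ≡ 3 (mod 4), so (5/2299) = +(2299/5).
Reduce top mod 5: now compute (4/5).
Pull out 2^2: since 5 ≡ 5 (mod 8), (2/5) = -1, so (2/5)^2 = +1.
Reached (1/5) = 1. Collecting the sign flips along the way, the symbol is -1.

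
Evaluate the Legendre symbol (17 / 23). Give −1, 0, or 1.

-1

Euler's criterion: (17/23) ≡ 17^11 (mod 23).
17^2 ≡ 13 (mod 23)
17^4 ≡ 8 (mod 23)
17^8 ≡ 18 (mod 23)
17^11 = 17^(8+2+1) ≡ 22 (mod 23).
Result is 22 ≡ −1, so (17/23) = −1.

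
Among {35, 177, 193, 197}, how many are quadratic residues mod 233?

(35/233) = -1 → non-residue.
(177/233) = +1 → QR.
(193/233) = -1 → non-residue.
(197/233) = +1 → QR.
Total quadratic residues among the 4: 2.

2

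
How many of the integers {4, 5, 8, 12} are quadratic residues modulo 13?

2

(4/13) = +1 → QR.
(5/13) = -1 → non-residue.
(8/13) = -1 → non-residue.
(12/13) = +1 → QR.
Total quadratic residues among the 4: 2.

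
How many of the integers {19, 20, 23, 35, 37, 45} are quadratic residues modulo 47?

1

(19/47) = -1 → non-residue.
(20/47) = -1 → non-residue.
(23/47) = -1 → non-residue.
(35/47) = -1 → non-residue.
(37/47) = +1 → QR.
(45/47) = -1 → non-residue.
Total quadratic residues among the 6: 1.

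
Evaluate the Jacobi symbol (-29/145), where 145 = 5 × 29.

0

First reduce: -29 ≡ 116 (mod 145).
Pull out 2^2: since 145 ≡ 1 (mod 8), (2/145) = +1, so (2/145)^2 = +1.
Reciprocity: 29 ≡ 1 and 145 ≡ 1 (mod 4), so (29/145) = +(145/29).
Reduce top mod 29: now compute (0/29).
Top reduces to 0: gcd > 1, so the symbol is 0.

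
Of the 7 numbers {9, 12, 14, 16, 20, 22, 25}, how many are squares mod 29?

5

(9/29) = +1 → QR.
(12/29) = -1 → non-residue.
(14/29) = -1 → non-residue.
(16/29) = +1 → QR.
(20/29) = +1 → QR.
(22/29) = +1 → QR.
(25/29) = +1 → QR.
Total quadratic residues among the 7: 5.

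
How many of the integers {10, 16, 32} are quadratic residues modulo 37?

(10/37) = +1 → QR.
(16/37) = +1 → QR.
(32/37) = -1 → non-residue.
Total quadratic residues among the 3: 2.

2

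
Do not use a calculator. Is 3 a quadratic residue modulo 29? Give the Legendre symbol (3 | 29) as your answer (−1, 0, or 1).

-1

Reciprocity: 3 ≡ 3 and 29 ≡ 1 (mod 4), so (3/29) = +(29/3).
Reduce top mod 3: now compute (2/3).
Pull out 2: since 3 ≡ 3 (mod 8), (2/3) = -1.
Reached (1/3) = 1. Collecting the sign flips along the way, the symbol is -1.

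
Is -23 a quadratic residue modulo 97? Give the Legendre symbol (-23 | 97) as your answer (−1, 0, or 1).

-1

First reduce: -23 ≡ 74 (mod 97).
Pull out 2: since 97 ≡ 1 (mod 8), (2/97) = +1.
Reciprocity: 37 ≡ 1 and 97 ≡ 1 (mod 4), so (37/97) = +(97/37).
Reduce top mod 37: now compute (23/37).
Reciprocity: 23 ≡ 3 and 37 ≡ 1 (mod 4), so (23/37) = +(37/23).
Reduce top mod 23: now compute (14/23).
Pull out 2: since 23 ≡ 7 (mod 8), (2/23) = +1.
Reciprocity: 7 ≡ 3 and 23 ≡ 3 (mod 4), so (7/23) = −(23/7).
Reduce top mod 7: now compute (2/7).
Pull out 2: since 7 ≡ 7 (mod 8), (2/7) = +1.
Reached (1/7) = 1. Collecting the sign flips along the way, the symbol is -1.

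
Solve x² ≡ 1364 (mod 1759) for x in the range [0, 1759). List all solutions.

Since 1759 ≡ 3 (mod 4), a square root of 1364 is 1364^((1759+1)/4) = 1364^440 mod 1759.
Repeated squaring: 1364^2≡1233, 1364^4≡513, 1364^8≡1078, 1364^16≡1144, 1364^32≡40, 1364^64≡1600, 1364^128≡655, 1364^256≡1588 (mod 1759).
1364^440 = 1364^(256+128+32+16+8) ≡ 606 (mod 1759).
Check: 606² = 367236 ≡ 1364 (mod 1759). The two roots are 606 and 1153.

606, 1153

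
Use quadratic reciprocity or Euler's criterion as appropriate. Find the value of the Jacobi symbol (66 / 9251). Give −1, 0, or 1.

Pull out 2: since 9251 ≡ 3 (mod 8), (2/9251) = -1.
Reciprocity: 33 ≡ 1 and 9251 ≡ 3 (mod 4), so (33/9251) = +(9251/33).
Reduce top mod 33: now compute (11/33).
Reciprocity: 11 ≡ 3 and 33 ≡ 1 (mod 4), so (11/33) = +(33/11).
Reduce top mod 11: now compute (0/11).
Top reduces to 0: gcd > 1, so the symbol is 0.

0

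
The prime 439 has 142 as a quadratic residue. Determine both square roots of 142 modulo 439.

Since 439 ≡ 3 (mod 4), a square root of 142 is 142^((439+1)/4) = 142^110 mod 439.
Repeated squaring: 142^2≡409, 142^4≡22, 142^8≡45, 142^16≡269, 142^32≡365, 142^64≡208 (mod 439).
142^110 = 142^(64+32+8+4+2) ≡ 286 (mod 439).
Check: 286² = 81796 ≡ 142 (mod 439). The two roots are 153 and 286.

153, 286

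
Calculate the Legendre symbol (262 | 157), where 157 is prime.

1

First reduce: 262 ≡ 105 (mod 157).
Reciprocity: 105 ≡ 1 and 157 ≡ 1 (mod 4), so (105/157) = +(157/105).
Reduce top mod 105: now compute (52/105).
Pull out 2^2: since 105 ≡ 1 (mod 8), (2/105) = +1, so (2/105)^2 = +1.
Reciprocity: 13 ≡ 1 and 105 ≡ 1 (mod 4), so (13/105) = +(105/13).
Reduce top mod 13: now compute (1/13).
Reached (1/13) = 1. Collecting the sign flips along the way, the symbol is +1.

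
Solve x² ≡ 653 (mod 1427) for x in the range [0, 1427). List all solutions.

Since 1427 ≡ 3 (mod 4), a square root of 653 is 653^((1427+1)/4) = 653^357 mod 1427.
Repeated squaring: 653^2≡1163, 653^4≡1200, 653^8≡157, 653^16≡390, 653^32≡838, 653^64≡160, 653^128≡1341, 653^256≡261 (mod 1427).
653^357 = 653^(256+64+32+4+1) ≡ 480 (mod 1427).
Check: 480² = 230400 ≡ 653 (mod 1427). The two roots are 480 and 947.

480, 947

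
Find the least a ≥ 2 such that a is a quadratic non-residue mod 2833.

5

(2/2833) = +1, so 2 is a residue.
(3/2833) = +1, so 3 is a residue.
(4/2833) = +1, so 4 is a residue.
(5/2833) = −1, so 5 is the smallest positive non-residue mod 2833.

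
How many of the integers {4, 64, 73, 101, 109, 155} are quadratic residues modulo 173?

(4/173) = +1 → QR.
(64/173) = +1 → QR.
(73/173) = +1 → QR.
(101/173) = -1 → non-residue.
(109/173) = +1 → QR.
(155/173) = -1 → non-residue.
Total quadratic residues among the 6: 4.

4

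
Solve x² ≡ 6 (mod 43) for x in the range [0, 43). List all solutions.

Since 43 ≡ 3 (mod 4), a square root of 6 is 6^((43+1)/4) = 6^11 mod 43.
Repeated squaring: 6^2≡36, 6^4≡6, 6^8≡36 (mod 43).
6^11 = 6^(8+2+1) ≡ 36 (mod 43).
Check: 36² = 1296 ≡ 6 (mod 43). The two roots are 7 and 36.

7, 36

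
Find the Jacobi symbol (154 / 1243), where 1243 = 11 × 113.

Pull out 2: since 1243 ≡ 3 (mod 8), (2/1243) = -1.
Reciprocity: 77 ≡ 1 and 1243 ≡ 3 (mod 4), so (77/1243) = +(1243/77).
Reduce top mod 77: now compute (11/77).
Reciprocity: 11 ≡ 3 and 77 ≡ 1 (mod 4), so (11/77) = +(77/11).
Reduce top mod 11: now compute (0/11).
Top reduces to 0: gcd > 1, so the symbol is 0.

0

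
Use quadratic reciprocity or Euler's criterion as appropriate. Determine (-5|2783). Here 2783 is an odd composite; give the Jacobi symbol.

1

First reduce: -5 ≡ 2778 (mod 2783).
Pull out 2: since 2783 ≡ 7 (mod 8), (2/2783) = +1.
Reciprocity: 1389 ≡ 1 and 2783 ≡ 3 (mod 4), so (1389/2783) = +(2783/1389).
Reduce top mod 1389: now compute (5/1389).
Reciprocity: 5 ≡ 1 and 1389 ≡ 1 (mod 4), so (5/1389) = +(1389/5).
Reduce top mod 5: now compute (4/5).
Pull out 2^2: since 5 ≡ 5 (mod 8), (2/5) = -1, so (2/5)^2 = +1.
Reached (1/5) = 1. Collecting the sign flips along the way, the symbol is +1.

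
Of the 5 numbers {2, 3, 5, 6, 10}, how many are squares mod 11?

2

(2/11) = -1 → non-residue.
(3/11) = +1 → QR.
(5/11) = +1 → QR.
(6/11) = -1 → non-residue.
(10/11) = -1 → non-residue.
Total quadratic residues among the 5: 2.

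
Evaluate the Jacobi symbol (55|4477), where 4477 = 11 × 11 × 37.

0

Reciprocity: 55 ≡ 3 and 4477 ≡ 1 (mod 4), so (55/4477) = +(4477/55).
Reduce top mod 55: now compute (22/55).
Pull out 2: since 55 ≡ 7 (mod 8), (2/55) = +1.
Reciprocity: 11 ≡ 3 and 55 ≡ 3 (mod 4), so (11/55) = −(55/11).
Reduce top mod 11: now compute (0/11).
Top reduces to 0: gcd > 1, so the symbol is 0.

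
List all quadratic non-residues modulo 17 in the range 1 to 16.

Square k = 1,…,8 (k and 17−k give the same square):
1²=1, 2²=4, 3²=9, 4²=16, 5²≡8, 6²≡2, 7²≡15, 8²≡13 (mod 17).
The residues are {1, 2, 4, 8, 9, 13, 15, 16}; the non-residues are the remaining 8 nonzero classes.

3, 5, 6, 7, 10, 11, 12, 14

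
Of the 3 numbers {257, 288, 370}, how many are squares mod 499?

(257/499) = +1 → QR.
(288/499) = -1 → non-residue.
(370/499) = +1 → QR.
Total quadratic residues among the 3: 2.

2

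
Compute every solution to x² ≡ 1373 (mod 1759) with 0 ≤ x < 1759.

225, 1534

Since 1759 ≡ 3 (mod 4), a square root of 1373 is 1373^((1759+1)/4) = 1373^440 mod 1759.
Repeated squaring: 1373^2≡1240, 1373^4≡234, 1373^8≡227, 1373^16≡518, 1373^32≡956, 1373^64≡1015, 1373^128≡1210, 1373^256≡612 (mod 1759).
1373^440 = 1373^(256+128+32+16+8) ≡ 225 (mod 1759).
Check: 225² = 50625 ≡ 1373 (mod 1759). The two roots are 225 and 1534.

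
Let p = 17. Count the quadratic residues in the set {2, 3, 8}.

2

(2/17) = +1 → QR.
(3/17) = -1 → non-residue.
(8/17) = +1 → QR.
Total quadratic residues among the 3: 2.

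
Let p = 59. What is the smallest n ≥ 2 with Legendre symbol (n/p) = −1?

(2/59) = −1, so 2 is the smallest positive non-residue mod 59.

2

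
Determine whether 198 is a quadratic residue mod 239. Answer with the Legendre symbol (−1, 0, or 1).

1

Pull out 2: since 239 ≡ 7 (mod 8), (2/239) = +1.
Reciprocity: 99 ≡ 3 and 239 ≡ 3 (mod 4), so (99/239) = −(239/99).
Reduce top mod 99: now compute (41/99).
Reciprocity: 41 ≡ 1 and 99 ≡ 3 (mod 4), so (41/99) = +(99/41).
Reduce top mod 41: now compute (17/41).
Reciprocity: 17 ≡ 1 and 41 ≡ 1 (mod 4), so (17/41) = +(41/17).
Reduce top mod 17: now compute (7/17).
Reciprocity: 7 ≡ 3 and 17 ≡ 1 (mod 4), so (7/17) = +(17/7).
Reduce top mod 7: now compute (3/7).
Reciprocity: 3 ≡ 3 and 7 ≡ 3 (mod 4), so (3/7) = −(7/3).
Reduce top mod 3: now compute (1/3).
Reached (1/3) = 1. Collecting the sign flips along the way, the symbol is +1.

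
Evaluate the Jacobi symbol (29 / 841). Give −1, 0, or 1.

Reciprocity: 29 ≡ 1 and 841 ≡ 1 (mod 4), so (29/841) = +(841/29).
Reduce top mod 29: now compute (0/29).
Top reduces to 0: gcd > 1, so the symbol is 0.

0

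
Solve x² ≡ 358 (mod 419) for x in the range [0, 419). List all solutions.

134, 285

Since 419 ≡ 3 (mod 4), a square root of 358 is 358^((419+1)/4) = 358^105 mod 419.
Repeated squaring: 358^2≡369, 358^4≡405, 358^8≡196, 358^16≡287, 358^32≡245, 358^64≡108 (mod 419).
358^105 = 358^(64+32+8+1) ≡ 134 (mod 419).
Check: 134² = 17956 ≡ 358 (mod 419). The two roots are 134 and 285.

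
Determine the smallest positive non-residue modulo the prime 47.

5

(2/47) = +1, so 2 is a residue.
(3/47) = +1, so 3 is a residue.
(4/47) = +1, so 4 is a residue.
(5/47) = −1, so 5 is the smallest positive non-residue mod 47.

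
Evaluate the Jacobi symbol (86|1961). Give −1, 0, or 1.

Pull out 2: since 1961 ≡ 1 (mod 8), (2/1961) = +1.
Reciprocity: 43 ≡ 3 and 1961 ≡ 1 (mod 4), so (43/1961) = +(1961/43).
Reduce top mod 43: now compute (26/43).
Pull out 2: since 43 ≡ 3 (mod 8), (2/43) = -1.
Reciprocity: 13 ≡ 1 and 43 ≡ 3 (mod 4), so (13/43) = +(43/13).
Reduce top mod 13: now compute (4/13).
Pull out 2^2: since 13 ≡ 5 (mod 8), (2/13) = -1, so (2/13)^2 = +1.
Reached (1/13) = 1. Collecting the sign flips along the way, the symbol is -1.

-1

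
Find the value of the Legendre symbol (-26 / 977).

Euler's criterion: (-26/977) ≡ 951^488 (mod 977).
951^2 ≡ 676 (mod 977)
951^4 ≡ 717 (mod 977)
951^8 ≡ 187 (mod 977)
951^16 ≡ 774 (mod 977)
951^32 ≡ 175 (mod 977)
951^64 ≡ 338 (mod 977)
951^128 ≡ 912 (mod 977)
951^256 ≡ 317 (mod 977)
951^488 = 951^(256+128+64+32+8) ≡ 976 (mod 977).
Result is 976 ≡ −1, so (-26/977) = −1.

-1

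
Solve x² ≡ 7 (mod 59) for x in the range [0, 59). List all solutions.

Since 59 ≡ 3 (mod 4), a square root of 7 is 7^((59+1)/4) = 7^15 mod 59.
Repeated squaring: 7^2≡49, 7^4≡41, 7^8≡29 (mod 59).
7^15 = 7^(8+4+2+1) ≡ 19 (mod 59).
Check: 19² = 361 ≡ 7 (mod 59). The two roots are 19 and 40.

19, 40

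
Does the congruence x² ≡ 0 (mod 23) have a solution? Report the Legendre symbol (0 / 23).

Top reduces to 0: gcd > 1, so the symbol is 0.

0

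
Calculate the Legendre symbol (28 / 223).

1

Pull out 2^2: since 223 ≡ 7 (mod 8), (2/223) = +1, so (2/223)^2 = +1.
Reciprocity: 7 ≡ 3 and 223 ≡ 3 (mod 4), so (7/223) = −(223/7).
Reduce top mod 7: now compute (6/7).
Pull out 2: since 7 ≡ 7 (mod 8), (2/7) = +1.
Reciprocity: 3 ≡ 3 and 7 ≡ 3 (mod 4), so (3/7) = −(7/3).
Reduce top mod 3: now compute (1/3).
Reached (1/3) = 1. Collecting the sign flips along the way, the symbol is +1.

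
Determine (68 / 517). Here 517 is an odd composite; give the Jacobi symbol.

Pull out 2^2: since 517 ≡ 5 (mod 8), (2/517) = -1, so (2/517)^2 = +1.
Reciprocity: 17 ≡ 1 and 517 ≡ 1 (mod 4), so (17/517) = +(517/17).
Reduce top mod 17: now compute (7/17).
Reciprocity: 7 ≡ 3 and 17 ≡ 1 (mod 4), so (7/17) = +(17/7).
Reduce top mod 7: now compute (3/7).
Reciprocity: 3 ≡ 3 and 7 ≡ 3 (mod 4), so (3/7) = −(7/3).
Reduce top mod 3: now compute (1/3).
Reached (1/3) = 1. Collecting the sign flips along the way, the symbol is -1.

-1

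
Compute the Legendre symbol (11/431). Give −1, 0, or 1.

1

Euler's criterion: (11/431) ≡ 11^215 (mod 431).
11^2 ≡ 121 (mod 431)
11^4 ≡ 418 (mod 431)
11^8 ≡ 169 (mod 431)
11^16 ≡ 115 (mod 431)
11^32 ≡ 295 (mod 431)
11^64 ≡ 394 (mod 431)
11^128 ≡ 76 (mod 431)
11^215 = 11^(128+64+16+4+2+1) ≡ 1 (mod 431).
Result is 1, so (11/431) = 1.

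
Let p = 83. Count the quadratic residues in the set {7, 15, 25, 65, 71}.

3

(7/83) = +1 → QR.
(15/83) = -1 → non-residue.
(25/83) = +1 → QR.
(65/83) = +1 → QR.
(71/83) = -1 → non-residue.
Total quadratic residues among the 5: 3.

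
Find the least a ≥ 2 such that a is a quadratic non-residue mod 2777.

(2/2777) = +1, so 2 is a residue.
(3/2777) = −1, so 3 is the smallest positive non-residue mod 2777.

3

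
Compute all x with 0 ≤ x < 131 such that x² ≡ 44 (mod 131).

Since 131 ≡ 3 (mod 4), a square root of 44 is 44^((131+1)/4) = 44^33 mod 131.
Repeated squaring: 44^2≡102, 44^4≡55, 44^8≡12, 44^16≡13, 44^32≡38 (mod 131).
44^33 = 44^(32+1) ≡ 100 (mod 131).
Check: 100² = 10000 ≡ 44 (mod 131). The two roots are 31 and 100.

31, 100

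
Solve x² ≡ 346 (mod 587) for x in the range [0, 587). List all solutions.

134, 453

Since 587 ≡ 3 (mod 4), a square root of 346 is 346^((587+1)/4) = 346^147 mod 587.
Repeated squaring: 346^2≡555, 346^4≡437, 346^8≡194, 346^16≡68, 346^32≡515, 346^64≡488, 346^128≡409 (mod 587).
346^147 = 346^(128+16+2+1) ≡ 453 (mod 587).
Check: 453² = 205209 ≡ 346 (mod 587). The two roots are 134 and 453.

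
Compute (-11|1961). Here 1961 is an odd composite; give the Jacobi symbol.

First reduce: -11 ≡ 1950 (mod 1961).
Pull out 2: since 1961 ≡ 1 (mod 8), (2/1961) = +1.
Reciprocity: 975 ≡ 3 and 1961 ≡ 1 (mod 4), so (975/1961) = +(1961/975).
Reduce top mod 975: now compute (11/975).
Reciprocity: 11 ≡ 3 and 975 ≡ 3 (mod 4), so (11/975) = −(975/11).
Reduce top mod 11: now compute (7/11).
Reciprocity: 7 ≡ 3 and 11 ≡ 3 (mod 4), so (7/11) = −(11/7).
Reduce top mod 7: now compute (4/7).
Pull out 2^2: since 7 ≡ 7 (mod 8), (2/7) = +1, so (2/7)^2 = +1.
Reached (1/7) = 1. Collecting the sign flips along the way, the symbol is +1.

1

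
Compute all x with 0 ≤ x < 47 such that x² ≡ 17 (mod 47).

8, 39

Since 47 ≡ 3 (mod 4), a square root of 17 is 17^((47+1)/4) = 17^12 mod 47.
Repeated squaring: 17^2≡7, 17^4≡2, 17^8≡4 (mod 47).
17^12 = 17^(8+4) ≡ 8 (mod 47).
Check: 8² = 64 ≡ 17 (mod 47). The two roots are 8 and 39.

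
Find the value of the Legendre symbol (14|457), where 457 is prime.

Euler's criterion: (14/457) ≡ 14^228 (mod 457).
14^2 ≡ 196 (mod 457)
14^4 ≡ 28 (mod 457)
14^8 ≡ 327 (mod 457)
14^16 ≡ 448 (mod 457)
14^32 ≡ 81 (mod 457)
14^64 ≡ 163 (mod 457)
14^128 ≡ 63 (mod 457)
14^228 = 14^(128+64+32+4) ≡ 1 (mod 457).
Result is 1, so (14/457) = 1.

1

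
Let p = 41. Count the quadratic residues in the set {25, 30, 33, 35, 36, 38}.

3

(25/41) = +1 → QR.
(30/41) = -1 → non-residue.
(33/41) = +1 → QR.
(35/41) = -1 → non-residue.
(36/41) = +1 → QR.
(38/41) = -1 → non-residue.
Total quadratic residues among the 6: 3.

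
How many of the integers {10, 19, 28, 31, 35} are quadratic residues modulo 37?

(10/37) = +1 → QR.
(19/37) = -1 → non-residue.
(28/37) = +1 → QR.
(31/37) = -1 → non-residue.
(35/37) = -1 → non-residue.
Total quadratic residues among the 5: 2.

2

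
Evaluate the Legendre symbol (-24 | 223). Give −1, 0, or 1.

1

First reduce: -24 ≡ 199 (mod 223).
Reciprocity: 199 ≡ 3 and 223 ≡ 3 (mod 4), so (199/223) = −(223/199).
Reduce top mod 199: now compute (24/199).
Pull out 2^3: since 199 ≡ 7 (mod 8), (2/199) = +1, so (2/199)^3 = +1.
Reciprocity: 3 ≡ 3 and 199 ≡ 3 (mod 4), so (3/199) = −(199/3).
Reduce top mod 3: now compute (1/3).
Reached (1/3) = 1. Collecting the sign flips along the way, the symbol is +1.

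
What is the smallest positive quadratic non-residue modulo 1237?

2

(2/1237) = −1, so 2 is the smallest positive non-residue mod 1237.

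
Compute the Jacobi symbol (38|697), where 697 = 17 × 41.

-1

Pull out 2: since 697 ≡ 1 (mod 8), (2/697) = +1.
Reciprocity: 19 ≡ 3 and 697 ≡ 1 (mod 4), so (19/697) = +(697/19).
Reduce top mod 19: now compute (13/19).
Reciprocity: 13 ≡ 1 and 19 ≡ 3 (mod 4), so (13/19) = +(19/13).
Reduce top mod 13: now compute (6/13).
Pull out 2: since 13 ≡ 5 (mod 8), (2/13) = -1.
Reciprocity: 3 ≡ 3 and 13 ≡ 1 (mod 4), so (3/13) = +(13/3).
Reduce top mod 3: now compute (1/3).
Reached (1/3) = 1. Collecting the sign flips along the way, the symbol is -1.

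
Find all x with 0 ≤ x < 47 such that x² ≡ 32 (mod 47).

Since 47 ≡ 3 (mod 4), a square root of 32 is 32^((47+1)/4) = 32^12 mod 47.
Repeated squaring: 32^2≡37, 32^4≡6, 32^8≡36 (mod 47).
32^12 = 32^(8+4) ≡ 28 (mod 47).
Check: 28² = 784 ≡ 32 (mod 47). The two roots are 19 and 28.

19, 28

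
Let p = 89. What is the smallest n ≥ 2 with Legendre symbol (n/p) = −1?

3

(2/89) = +1, so 2 is a residue.
(3/89) = −1, so 3 is the smallest positive non-residue mod 89.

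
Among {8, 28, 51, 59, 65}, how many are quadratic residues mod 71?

1

(8/71) = +1 → QR.
(28/71) = -1 → non-residue.
(51/71) = -1 → non-residue.
(59/71) = -1 → non-residue.
(65/71) = -1 → non-residue.
Total quadratic residues among the 5: 1.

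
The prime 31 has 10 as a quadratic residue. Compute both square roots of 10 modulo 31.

Since 31 ≡ 3 (mod 4), a square root of 10 is 10^((31+1)/4) = 10^8 mod 31.
Repeated squaring: 10^2≡7, 10^4≡18, 10^8≡14 (mod 31).
10^8 = 10^(8) ≡ 14 (mod 31).
Check: 14² = 196 ≡ 10 (mod 31). The two roots are 14 and 17.

14, 17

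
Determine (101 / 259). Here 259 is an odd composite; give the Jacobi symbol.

Reciprocity: 101 ≡ 1 and 259 ≡ 3 (mod 4), so (101/259) = +(259/101).
Reduce top mod 101: now compute (57/101).
Reciprocity: 57 ≡ 1 and 101 ≡ 1 (mod 4), so (57/101) = +(101/57).
Reduce top mod 57: now compute (44/57).
Pull out 2^2: since 57 ≡ 1 (mod 8), (2/57) = +1, so (2/57)^2 = +1.
Reciprocity: 11 ≡ 3 and 57 ≡ 1 (mod 4), so (11/57) = +(57/11).
Reduce top mod 11: now compute (2/11).
Pull out 2: since 11 ≡ 3 (mod 8), (2/11) = -1.
Reached (1/11) = 1. Collecting the sign flips along the way, the symbol is -1.

-1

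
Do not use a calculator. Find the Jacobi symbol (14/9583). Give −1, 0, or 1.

Pull out 2: since 9583 ≡ 7 (mod 8), (2/9583) = +1.
Reciprocity: 7 ≡ 3 and 9583 ≡ 3 (mod 4), so (7/9583) = −(9583/7).
Reduce top mod 7: now compute (0/7).
Top reduces to 0: gcd > 1, so the symbol is 0.

0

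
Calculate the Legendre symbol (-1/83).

-1

Euler's criterion: (-1/83) ≡ 82^41 (mod 83).
82^2 ≡ 1 (mod 83)
82^4 ≡ 1 (mod 83)
82^8 ≡ 1 (mod 83)
82^16 ≡ 1 (mod 83)
82^32 ≡ 1 (mod 83)
82^41 = 82^(32+8+1) ≡ 82 (mod 83).
Result is 82 ≡ −1, so (-1/83) = −1.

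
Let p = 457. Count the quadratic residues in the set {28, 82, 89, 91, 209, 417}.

(28/457) = +1 → QR.
(82/457) = -1 → non-residue.
(89/457) = -1 → non-residue.
(91/457) = -1 → non-residue.
(209/457) = -1 → non-residue.
(417/457) = -1 → non-residue.
Total quadratic residues among the 6: 1.

1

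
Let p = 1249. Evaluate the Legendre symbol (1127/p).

-1

Reciprocity: 1127 ≡ 3 and 1249 ≡ 1 (mod 4), so (1127/1249) = +(1249/1127).
Reduce top mod 1127: now compute (122/1127).
Pull out 2: since 1127 ≡ 7 (mod 8), (2/1127) = +1.
Reciprocity: 61 ≡ 1 and 1127 ≡ 3 (mod 4), so (61/1127) = +(1127/61).
Reduce top mod 61: now compute (29/61).
Reciprocity: 29 ≡ 1 and 61 ≡ 1 (mod 4), so (29/61) = +(61/29).
Reduce top mod 29: now compute (3/29).
Reciprocity: 3 ≡ 3 and 29 ≡ 1 (mod 4), so (3/29) = +(29/3).
Reduce top mod 3: now compute (2/3).
Pull out 2: since 3 ≡ 3 (mod 8), (2/3) = -1.
Reached (1/3) = 1. Collecting the sign flips along the way, the symbol is -1.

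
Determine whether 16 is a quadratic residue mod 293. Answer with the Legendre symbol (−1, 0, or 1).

1

Euler's criterion: (16/293) ≡ 16^146 (mod 293).
16^2 ≡ 256 (mod 293)
16^4 ≡ 197 (mod 293)
16^8 ≡ 133 (mod 293)
16^16 ≡ 109 (mod 293)
16^32 ≡ 161 (mod 293)
16^64 ≡ 137 (mod 293)
16^128 ≡ 17 (mod 293)
16^146 = 16^(128+16+2) ≡ 1 (mod 293).
Result is 1, so (16/293) = 1.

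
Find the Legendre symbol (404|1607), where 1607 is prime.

Pull out 2^2: since 1607 ≡ 7 (mod 8), (2/1607) = +1, so (2/1607)^2 = +1.
Reciprocity: 101 ≡ 1 and 1607 ≡ 3 (mod 4), so (101/1607) = +(1607/101).
Reduce top mod 101: now compute (92/101).
Pull out 2^2: since 101 ≡ 5 (mod 8), (2/101) = -1, so (2/101)^2 = +1.
Reciprocity: 23 ≡ 3 and 101 ≡ 1 (mod 4), so (23/101) = +(101/23).
Reduce top mod 23: now compute (9/23).
Reciprocity: 9 ≡ 1 and 23 ≡ 3 (mod 4), so (9/23) = +(23/9).
Reduce top mod 9: now compute (5/9).
Reciprocity: 5 ≡ 1 and 9 ≡ 1 (mod 4), so (5/9) = +(9/5).
Reduce top mod 5: now compute (4/5).
Pull out 2^2: since 5 ≡ 5 (mod 8), (2/5) = -1, so (2/5)^2 = +1.
Reached (1/5) = 1. Collecting the sign flips along the way, the symbol is +1.

1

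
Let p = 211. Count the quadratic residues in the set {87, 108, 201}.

2

(87/211) = +1 → QR.
(108/211) = -1 → non-residue.
(201/211) = +1 → QR.
Total quadratic residues among the 3: 2.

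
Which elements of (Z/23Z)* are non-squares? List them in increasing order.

5, 7, 10, 11, 14, 15, 17, 19, 20, 21, 22

Square k = 1,…,11 (k and 23−k give the same square):
1²=1, 2²=4, 3²=9, 4²=16, 5²≡2, 6²≡13, 7²≡3, 8²≡18, 9²≡12, 10²≡8, 11²≡6 (mod 23).
The residues are {1, 2, 3, 4, 6, 8, 9, 12, 13, 16, 18}; the non-residues are the remaining 11 nonzero classes.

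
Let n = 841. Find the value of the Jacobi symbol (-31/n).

1

First reduce: -31 ≡ 810 (mod 841).
Pull out 2: since 841 ≡ 1 (mod 8), (2/841) = +1.
Reciprocity: 405 ≡ 1 and 841 ≡ 1 (mod 4), so (405/841) = +(841/405).
Reduce top mod 405: now compute (31/405).
Reciprocity: 31 ≡ 3 and 405 ≡ 1 (mod 4), so (31/405) = +(405/31).
Reduce top mod 31: now compute (2/31).
Pull out 2: since 31 ≡ 7 (mod 8), (2/31) = +1.
Reached (1/31) = 1. Collecting the sign flips along the way, the symbol is +1.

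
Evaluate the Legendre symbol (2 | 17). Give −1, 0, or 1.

Pull out 2: since 17 ≡ 1 (mod 8), (2/17) = +1.
Reached (1/17) = 1. Collecting the sign flips along the way, the symbol is +1.

1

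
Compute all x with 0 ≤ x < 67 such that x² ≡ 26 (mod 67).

19, 48

Since 67 ≡ 3 (mod 4), a square root of 26 is 26^((67+1)/4) = 26^17 mod 67.
Repeated squaring: 26^2≡6, 26^4≡36, 26^8≡23, 26^16≡60 (mod 67).
26^17 = 26^(16+1) ≡ 19 (mod 67).
Check: 19² = 361 ≡ 26 (mod 67). The two roots are 19 and 48.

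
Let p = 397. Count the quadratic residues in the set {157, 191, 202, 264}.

2

(157/397) = -1 → non-residue.
(191/397) = +1 → QR.
(202/397) = +1 → QR.
(264/397) = -1 → non-residue.
Total quadratic residues among the 4: 2.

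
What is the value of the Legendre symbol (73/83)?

Euler's criterion: (73/83) ≡ 73^41 (mod 83).
73^2 ≡ 17 (mod 83)
73^4 ≡ 40 (mod 83)
73^8 ≡ 23 (mod 83)
73^16 ≡ 31 (mod 83)
73^32 ≡ 48 (mod 83)
73^41 = 73^(32+8+1) ≡ 82 (mod 83).
Result is 82 ≡ −1, so (73/83) = −1.

-1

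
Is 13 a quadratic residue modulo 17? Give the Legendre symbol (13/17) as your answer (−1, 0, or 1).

1

Reciprocity: 13 ≡ 1 and 17 ≡ 1 (mod 4), so (13/17) = +(17/13).
Reduce top mod 13: now compute (4/13).
Pull out 2^2: since 13 ≡ 5 (mod 8), (2/13) = -1, so (2/13)^2 = +1.
Reached (1/13) = 1. Collecting the sign flips along the way, the symbol is +1.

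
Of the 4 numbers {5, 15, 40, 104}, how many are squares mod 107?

1

(5/107) = -1 → non-residue.
(15/107) = -1 → non-residue.
(40/107) = +1 → QR.
(104/107) = -1 → non-residue.
Total quadratic residues among the 4: 1.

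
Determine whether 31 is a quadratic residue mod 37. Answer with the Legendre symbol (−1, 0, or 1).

Euler's criterion: (31/37) ≡ 31^18 (mod 37).
31^2 ≡ 36 (mod 37)
31^4 ≡ 1 (mod 37)
31^8 ≡ 1 (mod 37)
31^16 ≡ 1 (mod 37)
31^18 = 31^(16+2) ≡ 36 (mod 37).
Result is 36 ≡ −1, so (31/37) = −1.

-1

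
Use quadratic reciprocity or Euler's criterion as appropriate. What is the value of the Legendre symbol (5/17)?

Euler's criterion: (5/17) ≡ 5^8 (mod 17).
5^2 ≡ 8 (mod 17)
5^4 ≡ 13 (mod 17)
5^8 ≡ 16 (mod 17)
5^8 = 5^(8) ≡ 16 (mod 17).
Result is 16 ≡ −1, so (5/17) = −1.

-1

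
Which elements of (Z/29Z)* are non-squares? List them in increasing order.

Square k = 1,…,14 (k and 29−k give the same square):
1²=1, 2²=4, 3²=9, 4²=16, 5²=25, 6²≡7, 7²≡20, 8²≡6, 9²≡23, 10²≡13, 11²≡5, 12²≡28, 13²≡24, 14²≡22 (mod 29).
The residues are {1, 4, 5, 6, 7, 9, 13, 16, 20, 22, 23, 24, 25, 28}; the non-residues are the remaining 14 nonzero classes.

2,3,8,10,11,12,14,15,17,18,19,21,26,27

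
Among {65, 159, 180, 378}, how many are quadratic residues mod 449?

(65/449) = -1 → non-residue.
(159/449) = -1 → non-residue.
(180/449) = +1 → QR.
(378/449) = -1 → non-residue.
Total quadratic residues among the 4: 1.

1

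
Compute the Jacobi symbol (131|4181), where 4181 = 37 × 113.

Reciprocity: 131 ≡ 3 and 4181 ≡ 1 (mod 4), so (131/4181) = +(4181/131).
Reduce top mod 131: now compute (120/131).
Pull out 2^3: since 131 ≡ 3 (mod 8), (2/131) = -1, so (2/131)^3 = -1.
Reciprocity: 15 ≡ 3 and 131 ≡ 3 (mod 4), so (15/131) = −(131/15).
Reduce top mod 15: now compute (11/15).
Reciprocity: 11 ≡ 3 and 15 ≡ 3 (mod 4), so (11/15) = −(15/11).
Reduce top mod 11: now compute (4/11).
Pull out 2^2: since 11 ≡ 3 (mod 8), (2/11) = -1, so (2/11)^2 = +1.
Reached (1/11) = 1. Collecting the sign flips along the way, the symbol is -1.

-1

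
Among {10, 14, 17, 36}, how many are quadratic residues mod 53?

(10/53) = +1 → QR.
(14/53) = -1 → non-residue.
(17/53) = +1 → QR.
(36/53) = +1 → QR.
Total quadratic residues among the 4: 3.

3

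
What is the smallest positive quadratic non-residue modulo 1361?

3

(2/1361) = +1, so 2 is a residue.
(3/1361) = −1, so 3 is the smallest positive non-residue mod 1361.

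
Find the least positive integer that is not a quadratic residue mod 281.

(2/281) = +1, so 2 is a residue.
(3/281) = −1, so 3 is the smallest positive non-residue mod 281.

3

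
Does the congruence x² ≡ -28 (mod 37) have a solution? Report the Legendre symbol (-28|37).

First reduce: -28 ≡ 9 (mod 37).
Reciprocity: 9 ≡ 1 and 37 ≡ 1 (mod 4), so (9/37) = +(37/9).
Reduce top mod 9: now compute (1/9).
Reached (1/9) = 1. Collecting the sign flips along the way, the symbol is +1.

1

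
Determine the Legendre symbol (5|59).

1

Reciprocity: 5 ≡ 1 and 59 ≡ 3 (mod 4), so (5/59) = +(59/5).
Reduce top mod 5: now compute (4/5).
Pull out 2^2: since 5 ≡ 5 (mod 8), (2/5) = -1, so (2/5)^2 = +1.
Reached (1/5) = 1. Collecting the sign flips along the way, the symbol is +1.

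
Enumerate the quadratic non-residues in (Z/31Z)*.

Square k = 1,…,15 (k and 31−k give the same square):
1²=1, 2²=4, 3²=9, 4²=16, 5²=25, 6²≡5, 7²≡18, 8²≡2, 9²≡19, 10²≡7, 11²≡28, 12²≡20, 13²≡14, 14²≡10, 15²≡8 (mod 31).
The residues are {1, 2, 4, 5, 7, 8, 9, 10, 14, 16, 18, 19, 20, 25, 28}; the non-residues are the remaining 15 nonzero classes.

3,6,11,12,13,15,17,21,22,23,24,26,27,29,30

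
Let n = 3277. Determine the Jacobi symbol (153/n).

Reciprocity: 153 ≡ 1 and 3277 ≡ 1 (mod 4), so (153/3277) = +(3277/153).
Reduce top mod 153: now compute (64/153).
Pull out 2^6: since 153 ≡ 1 (mod 8), (2/153) = +1, so (2/153)^6 = +1.
Reached (1/153) = 1. Collecting the sign flips along the way, the symbol is +1.

1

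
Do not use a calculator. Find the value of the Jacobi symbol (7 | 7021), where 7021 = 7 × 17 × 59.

Reciprocity: 7 ≡ 3 and 7021 ≡ 1 (mod 4), so (7/7021) = +(7021/7).
Reduce top mod 7: now compute (0/7).
Top reduces to 0: gcd > 1, so the symbol is 0.

0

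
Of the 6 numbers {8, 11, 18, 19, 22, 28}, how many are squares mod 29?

(8/29) = -1 → non-residue.
(11/29) = -1 → non-residue.
(18/29) = -1 → non-residue.
(19/29) = -1 → non-residue.
(22/29) = +1 → QR.
(28/29) = +1 → QR.
Total quadratic residues among the 6: 2.

2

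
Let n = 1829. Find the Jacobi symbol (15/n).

Reciprocity: 15 ≡ 3 and 1829 ≡ 1 (mod 4), so (15/1829) = +(1829/15).
Reduce top mod 15: now compute (14/15).
Pull out 2: since 15 ≡ 7 (mod 8), (2/15) = +1.
Reciprocity: 7 ≡ 3 and 15 ≡ 3 (mod 4), so (7/15) = −(15/7).
Reduce top mod 7: now compute (1/7).
Reached (1/7) = 1. Collecting the sign flips along the way, the symbol is -1.

-1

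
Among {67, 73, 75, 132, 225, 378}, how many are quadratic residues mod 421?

4

(67/421) = +1 → QR.
(73/421) = -1 → non-residue.
(75/421) = +1 → QR.
(132/421) = +1 → QR.
(225/421) = +1 → QR.
(378/421) = -1 → non-residue.
Total quadratic residues among the 6: 4.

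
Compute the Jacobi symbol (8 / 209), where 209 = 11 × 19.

1

Pull out 2^3: since 209 ≡ 1 (mod 8), (2/209) = +1, so (2/209)^3 = +1.
Reached (1/209) = 1. Collecting the sign flips along the way, the symbol is +1.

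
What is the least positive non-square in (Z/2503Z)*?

3

(2/2503) = +1, so 2 is a residue.
(3/2503) = −1, so 3 is the smallest positive non-residue mod 2503.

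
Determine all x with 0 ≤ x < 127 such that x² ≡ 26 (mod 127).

36, 91

Since 127 ≡ 3 (mod 4), a square root of 26 is 26^((127+1)/4) = 26^32 mod 127.
Repeated squaring: 26^2≡41, 26^4≡30, 26^8≡11, 26^16≡121, 26^32≡36 (mod 127).
26^32 = 26^(32) ≡ 36 (mod 127).
Check: 36² = 1296 ≡ 26 (mod 127). The two roots are 36 and 91.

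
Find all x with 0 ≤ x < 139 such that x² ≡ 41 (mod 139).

67, 72

Since 139 ≡ 3 (mod 4), a square root of 41 is 41^((139+1)/4) = 41^35 mod 139.
Repeated squaring: 41^2≡13, 41^4≡30, 41^8≡66, 41^16≡47, 41^32≡124 (mod 139).
41^35 = 41^(32+2+1) ≡ 67 (mod 139).
Check: 67² = 4489 ≡ 41 (mod 139). The two roots are 67 and 72.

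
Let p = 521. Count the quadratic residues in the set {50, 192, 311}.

(50/521) = +1 → QR.
(192/521) = -1 → non-residue.
(311/521) = +1 → QR.
Total quadratic residues among the 3: 2.

2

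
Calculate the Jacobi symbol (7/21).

0

Reciprocity: 7 ≡ 3 and 21 ≡ 1 (mod 4), so (7/21) = +(21/7).
Reduce top mod 7: now compute (0/7).
Top reduces to 0: gcd > 1, so the symbol is 0.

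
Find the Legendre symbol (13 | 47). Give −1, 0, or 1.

-1

Reciprocity: 13 ≡ 1 and 47 ≡ 3 (mod 4), so (13/47) = +(47/13).
Reduce top mod 13: now compute (8/13).
Pull out 2^3: since 13 ≡ 5 (mod 8), (2/13) = -1, so (2/13)^3 = -1.
Reached (1/13) = 1. Collecting the sign flips along the way, the symbol is -1.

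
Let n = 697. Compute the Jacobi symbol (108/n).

Pull out 2^2: since 697 ≡ 1 (mod 8), (2/697) = +1, so (2/697)^2 = +1.
Reciprocity: 27 ≡ 3 and 697 ≡ 1 (mod 4), so (27/697) = +(697/27).
Reduce top mod 27: now compute (22/27).
Pull out 2: since 27 ≡ 3 (mod 8), (2/27) = -1.
Reciprocity: 11 ≡ 3 and 27 ≡ 3 (mod 4), so (11/27) = −(27/11).
Reduce top mod 11: now compute (5/11).
Reciprocity: 5 ≡ 1 and 11 ≡ 3 (mod 4), so (5/11) = +(11/5).
Reduce top mod 5: now compute (1/5).
Reached (1/5) = 1. Collecting the sign flips along the way, the symbol is +1.

1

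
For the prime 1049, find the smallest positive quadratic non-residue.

(2/1049) = +1, so 2 is a residue.
(3/1049) = −1, so 3 is the smallest positive non-residue mod 1049.

3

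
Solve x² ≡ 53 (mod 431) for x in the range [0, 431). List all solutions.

Since 431 ≡ 3 (mod 4), a square root of 53 is 53^((431+1)/4) = 53^108 mod 431.
Repeated squaring: 53^2≡223, 53^4≡164, 53^8≡174, 53^16≡106, 53^32≡30, 53^64≡38 (mod 431).
53^108 = 53^(64+32+8+4) ≡ 22 (mod 431).
Check: 22² = 484 ≡ 53 (mod 431). The two roots are 22 and 409.

22, 409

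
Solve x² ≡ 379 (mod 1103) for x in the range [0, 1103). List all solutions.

90, 1013

Since 1103 ≡ 3 (mod 4), a square root of 379 is 379^((1103+1)/4) = 379^276 mod 1103.
Repeated squaring: 379^2≡251, 379^4≡130, 379^8≡355, 379^16≡283, 379^32≡673, 379^64≡699, 379^128≡1075, 379^256≡784 (mod 1103).
379^276 = 379^(256+16+4) ≡ 1013 (mod 1103).
Check: 1013² = 1026169 ≡ 379 (mod 1103). The two roots are 90 and 1013.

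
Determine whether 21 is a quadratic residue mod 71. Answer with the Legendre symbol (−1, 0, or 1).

-1

Reciprocity: 21 ≡ 1 and 71 ≡ 3 (mod 4), so (21/71) = +(71/21).
Reduce top mod 21: now compute (8/21).
Pull out 2^3: since 21 ≡ 5 (mod 8), (2/21) = -1, so (2/21)^3 = -1.
Reached (1/21) = 1. Collecting the sign flips along the way, the symbol is -1.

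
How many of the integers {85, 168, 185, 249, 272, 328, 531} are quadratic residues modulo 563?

4

(85/563) = -1 → non-residue.
(168/563) = -1 → non-residue.
(185/563) = +1 → QR.
(249/563) = -1 → non-residue.
(272/563) = +1 → QR.
(328/563) = +1 → QR.
(531/563) = +1 → QR.
Total quadratic residues among the 7: 4.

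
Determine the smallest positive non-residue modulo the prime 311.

11

(2/311) = +1, so 2 is a residue.
(3/311) = +1, so 3 is a residue.
(4/311) = +1, so 4 is a residue.
(5/311) = +1, so 5 is a residue.
(6/311) = +1, so 6 is a residue.
(7/311) = +1, so 7 is a residue.
(8/311) = +1, so 8 is a residue.
(9/311) = +1, so 9 is a residue.
(10/311) = +1, so 10 is a residue.
(11/311) = −1, so 11 is the smallest positive non-residue mod 311.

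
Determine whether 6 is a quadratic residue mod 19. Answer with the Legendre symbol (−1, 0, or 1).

1

Pull out 2: since 19 ≡ 3 (mod 8), (2/19) = -1.
Reciprocity: 3 ≡ 3 and 19 ≡ 3 (mod 4), so (3/19) = −(19/3).
Reduce top mod 3: now compute (1/3).
Reached (1/3) = 1. Collecting the sign flips along the way, the symbol is +1.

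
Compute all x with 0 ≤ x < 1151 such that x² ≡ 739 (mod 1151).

323, 828

Since 1151 ≡ 3 (mod 4), a square root of 739 is 739^((1151+1)/4) = 739^288 mod 1151.
Repeated squaring: 739^2≡547, 739^4≡1100, 739^8≡299, 739^16≡774, 739^32≡556, 739^64≡668, 739^128≡787, 739^256≡131 (mod 1151).
739^288 = 739^(256+32) ≡ 323 (mod 1151).
Check: 323² = 104329 ≡ 739 (mod 1151). The two roots are 323 and 828.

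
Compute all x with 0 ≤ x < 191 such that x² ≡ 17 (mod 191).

50, 141

Since 191 ≡ 3 (mod 4), a square root of 17 is 17^((191+1)/4) = 17^48 mod 191.
Repeated squaring: 17^2≡98, 17^4≡54, 17^8≡51, 17^16≡118, 17^32≡172 (mod 191).
17^48 = 17^(32+16) ≡ 50 (mod 191).
Check: 50² = 2500 ≡ 17 (mod 191). The two roots are 50 and 141.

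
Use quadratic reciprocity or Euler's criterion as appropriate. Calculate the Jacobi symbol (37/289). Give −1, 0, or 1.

1

Reciprocity: 37 ≡ 1 and 289 ≡ 1 (mod 4), so (37/289) = +(289/37).
Reduce top mod 37: now compute (30/37).
Pull out 2: since 37 ≡ 5 (mod 8), (2/37) = -1.
Reciprocity: 15 ≡ 3 and 37 ≡ 1 (mod 4), so (15/37) = +(37/15).
Reduce top mod 15: now compute (7/15).
Reciprocity: 7 ≡ 3 and 15 ≡ 3 (mod 4), so (7/15) = −(15/7).
Reduce top mod 7: now compute (1/7).
Reached (1/7) = 1. Collecting the sign flips along the way, the symbol is +1.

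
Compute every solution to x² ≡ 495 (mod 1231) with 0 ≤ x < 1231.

Since 1231 ≡ 3 (mod 4), a square root of 495 is 495^((1231+1)/4) = 495^308 mod 1231.
Repeated squaring: 495^2≡56, 495^4≡674, 495^8≡37, 495^16≡138, 495^32≡579, 495^64≡409, 495^128≡1096, 495^256≡991 (mod 1231).
495^308 = 495^(256+32+16+4) ≡ 992 (mod 1231).
Check: 992² = 984064 ≡ 495 (mod 1231). The two roots are 239 and 992.

239, 992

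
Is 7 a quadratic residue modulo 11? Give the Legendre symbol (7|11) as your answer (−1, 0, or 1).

-1

Reciprocity: 7 ≡ 3 and 11 ≡ 3 (mod 4), so (7/11) = −(11/7).
Reduce top mod 7: now compute (4/7).
Pull out 2^2: since 7 ≡ 7 (mod 8), (2/7) = +1, so (2/7)^2 = +1.
Reached (1/7) = 1. Collecting the sign flips along the way, the symbol is -1.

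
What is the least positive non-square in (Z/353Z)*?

3

(2/353) = +1, so 2 is a residue.
(3/353) = −1, so 3 is the smallest positive non-residue mod 353.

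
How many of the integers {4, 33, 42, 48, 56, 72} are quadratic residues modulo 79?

3

(4/79) = +1 → QR.
(33/79) = -1 → non-residue.
(42/79) = +1 → QR.
(48/79) = -1 → non-residue.
(56/79) = -1 → non-residue.
(72/79) = +1 → QR.
Total quadratic residues among the 6: 3.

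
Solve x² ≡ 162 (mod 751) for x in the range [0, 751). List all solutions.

Since 751 ≡ 3 (mod 4), a square root of 162 is 162^((751+1)/4) = 162^188 mod 751.
Repeated squaring: 162^2≡710, 162^4≡179, 162^8≡499, 162^16≡420, 162^32≡666, 162^64≡466, 162^128≡117 (mod 751).
162^188 = 162^(128+32+16+8+4) ≡ 485 (mod 751).
Check: 485² = 235225 ≡ 162 (mod 751). The two roots are 266 and 485.

266, 485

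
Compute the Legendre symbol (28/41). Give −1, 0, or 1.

-1

Pull out 2^2: since 41 ≡ 1 (mod 8), (2/41) = +1, so (2/41)^2 = +1.
Reciprocity: 7 ≡ 3 and 41 ≡ 1 (mod 4), so (7/41) = +(41/7).
Reduce top mod 7: now compute (6/7).
Pull out 2: since 7 ≡ 7 (mod 8), (2/7) = +1.
Reciprocity: 3 ≡ 3 and 7 ≡ 3 (mod 4), so (3/7) = −(7/3).
Reduce top mod 3: now compute (1/3).
Reached (1/3) = 1. Collecting the sign flips along the way, the symbol is -1.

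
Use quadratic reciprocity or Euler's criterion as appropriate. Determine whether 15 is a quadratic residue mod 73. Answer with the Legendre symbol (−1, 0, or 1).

Reciprocity: 15 ≡ 3 and 73 ≡ 1 (mod 4), so (15/73) = +(73/15).
Reduce top mod 15: now compute (13/15).
Reciprocity: 13 ≡ 1 and 15 ≡ 3 (mod 4), so (13/15) = +(15/13).
Reduce top mod 13: now compute (2/13).
Pull out 2: since 13 ≡ 5 (mod 8), (2/13) = -1.
Reached (1/13) = 1. Collecting the sign flips along the way, the symbol is -1.

-1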